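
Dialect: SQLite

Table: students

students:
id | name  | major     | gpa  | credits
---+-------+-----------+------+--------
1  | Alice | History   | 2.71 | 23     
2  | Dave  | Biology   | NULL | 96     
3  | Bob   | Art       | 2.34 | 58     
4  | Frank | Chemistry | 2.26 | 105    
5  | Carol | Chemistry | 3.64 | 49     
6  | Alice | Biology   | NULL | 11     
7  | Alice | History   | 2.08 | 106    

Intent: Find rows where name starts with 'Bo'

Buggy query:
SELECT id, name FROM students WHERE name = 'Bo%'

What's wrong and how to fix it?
Bug: Wildcards only work with LIKE; '=' treats '%' as a literal character

Fix: Replace '=' with LIKE so 'Bo%' is treated as a pattern

Corrected query:
SELECT id, name FROM students WHERE name LIKE 'Bo%'

Result:
id | name
---+-----
3  | Bob 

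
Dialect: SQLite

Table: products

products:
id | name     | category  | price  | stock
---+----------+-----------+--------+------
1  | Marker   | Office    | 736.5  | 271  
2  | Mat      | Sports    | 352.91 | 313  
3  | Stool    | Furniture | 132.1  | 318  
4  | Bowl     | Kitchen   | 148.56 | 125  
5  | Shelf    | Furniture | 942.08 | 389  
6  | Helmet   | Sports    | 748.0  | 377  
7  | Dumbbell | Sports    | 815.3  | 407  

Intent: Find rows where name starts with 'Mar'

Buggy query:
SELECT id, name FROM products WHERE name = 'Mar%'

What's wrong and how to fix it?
Bug: '=' compares the literal string including the % character; pattern matching needs LIKE

Fix: Use LIKE for wildcard pattern matching

Corrected query:
SELECT id, name FROM products WHERE name LIKE 'Mar%'

Result:
id | name  
---+-------
1  | Marker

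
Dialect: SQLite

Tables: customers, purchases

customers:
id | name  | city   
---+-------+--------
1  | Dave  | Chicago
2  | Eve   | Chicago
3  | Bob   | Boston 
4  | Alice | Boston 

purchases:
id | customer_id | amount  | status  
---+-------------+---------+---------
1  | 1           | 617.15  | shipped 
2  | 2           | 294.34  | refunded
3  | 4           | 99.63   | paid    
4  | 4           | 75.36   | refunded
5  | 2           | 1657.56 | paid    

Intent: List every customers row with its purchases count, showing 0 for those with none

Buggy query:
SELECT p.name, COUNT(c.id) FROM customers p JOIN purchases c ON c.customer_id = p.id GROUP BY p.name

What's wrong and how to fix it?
Bug: An inner join excludes parents with zero children

Fix: Switch to LEFT JOIN to retain unmatched parent rows

Corrected query:
SELECT p.name, COUNT(c.id) FROM customers p LEFT JOIN purchases c ON c.customer_id = p.id GROUP BY p.name

Result:
name  | COUNT(c.id)
------+------------
Alice | 2          
Bob   | 0          
Dave  | 1          
Eve   | 2          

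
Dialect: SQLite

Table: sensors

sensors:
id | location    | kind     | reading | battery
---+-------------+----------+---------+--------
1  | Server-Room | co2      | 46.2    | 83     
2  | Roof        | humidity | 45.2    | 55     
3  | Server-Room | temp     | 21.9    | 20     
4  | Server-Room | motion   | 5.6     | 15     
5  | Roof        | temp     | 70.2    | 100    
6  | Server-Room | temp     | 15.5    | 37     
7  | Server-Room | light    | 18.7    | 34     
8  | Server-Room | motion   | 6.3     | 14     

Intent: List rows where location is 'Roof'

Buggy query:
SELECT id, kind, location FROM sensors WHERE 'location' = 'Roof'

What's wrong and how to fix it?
Bug: 'location' in single quotes is a string literal, not the column; the comparison is literal-vs-literal and never true

Fix: Remove the quotes around the column name (or use double quotes for an identifier)

Corrected query:
SELECT id, kind, location FROM sensors WHERE location = 'Roof'

Result:
id | kind     | location
---+----------+---------
2  | humidity | Roof    
5  | temp     | Roof    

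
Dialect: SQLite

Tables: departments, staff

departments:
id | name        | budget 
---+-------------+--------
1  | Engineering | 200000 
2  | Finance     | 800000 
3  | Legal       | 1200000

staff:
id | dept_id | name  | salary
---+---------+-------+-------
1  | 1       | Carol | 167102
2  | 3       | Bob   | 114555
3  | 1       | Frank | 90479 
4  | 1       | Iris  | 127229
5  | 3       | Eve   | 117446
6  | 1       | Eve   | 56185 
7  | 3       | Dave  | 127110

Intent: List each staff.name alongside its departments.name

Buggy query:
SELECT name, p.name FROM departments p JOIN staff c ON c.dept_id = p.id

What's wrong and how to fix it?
Bug: 'name' exists in both joined tables, so the database can't tell which one is meant

Fix: Qualify the column with its table alias (c.name)

Corrected query:
SELECT c.name, p.name FROM departments p JOIN staff c ON c.dept_id = p.id

Result:
name  | name       
------+------------
Carol | Engineering
Bob   | Legal      
Frank | Engineering
Iris  | Engineering
Eve   | Legal      
Eve   | Engineering
Dave  | Legal      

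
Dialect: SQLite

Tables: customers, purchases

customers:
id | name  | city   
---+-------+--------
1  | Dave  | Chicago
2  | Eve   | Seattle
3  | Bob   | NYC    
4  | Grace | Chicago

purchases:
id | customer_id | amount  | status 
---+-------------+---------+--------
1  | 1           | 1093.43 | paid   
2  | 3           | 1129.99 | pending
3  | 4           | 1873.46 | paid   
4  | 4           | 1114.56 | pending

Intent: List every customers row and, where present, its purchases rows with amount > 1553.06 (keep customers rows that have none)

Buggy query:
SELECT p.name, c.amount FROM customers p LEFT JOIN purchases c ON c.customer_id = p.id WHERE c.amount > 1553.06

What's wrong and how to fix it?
Bug: Filtering c.amount in WHERE discards the NULL rows produced by LEFT JOIN, turning it into an inner join

Fix: Put 'c.amount > 1553.06' in the JOIN's ON clause instead of WHERE

Corrected query:
SELECT p.name, c.amount FROM customers p LEFT JOIN purchases c ON c.customer_id = p.id AND c.amount > 1553.06

Result:
name  | amount 
------+--------
Dave  | NULL   
Eve   | NULL   
Bob   | NULL   
Grace | 1873.46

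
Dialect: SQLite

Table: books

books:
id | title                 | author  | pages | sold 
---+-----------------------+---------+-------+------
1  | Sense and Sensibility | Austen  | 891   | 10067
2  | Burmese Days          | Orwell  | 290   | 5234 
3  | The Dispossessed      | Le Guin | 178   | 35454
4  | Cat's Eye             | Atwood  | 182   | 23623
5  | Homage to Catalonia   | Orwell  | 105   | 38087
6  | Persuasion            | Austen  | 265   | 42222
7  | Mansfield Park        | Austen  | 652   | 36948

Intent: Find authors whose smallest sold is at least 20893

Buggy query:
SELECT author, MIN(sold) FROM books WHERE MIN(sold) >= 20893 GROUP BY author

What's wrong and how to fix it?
Bug: MIN() in WHERE is a misuse of aggregate

Fix: Use HAVING for the per-group MIN condition

Corrected query:
SELECT author, MIN(sold) FROM books GROUP BY author HAVING MIN(sold) >= 20893

Result:
author  | MIN(sold)
--------+----------
Atwood  | 23623    
Le Guin | 35454    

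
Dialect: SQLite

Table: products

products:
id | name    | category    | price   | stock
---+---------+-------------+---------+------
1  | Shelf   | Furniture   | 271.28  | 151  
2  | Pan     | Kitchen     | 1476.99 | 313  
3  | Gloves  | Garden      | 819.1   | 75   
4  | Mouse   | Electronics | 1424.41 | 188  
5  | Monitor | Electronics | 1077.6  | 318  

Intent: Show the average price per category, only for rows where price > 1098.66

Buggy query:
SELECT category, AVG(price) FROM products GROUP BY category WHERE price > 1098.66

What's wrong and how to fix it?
Bug: Row-level WHERE must come before GROUP BY in the clause order

Fix: Place WHERE between FROM and GROUP BY

Corrected query:
SELECT category, AVG(price) FROM products WHERE price > 1098.66 GROUP BY category

Result:
category    | AVG(price)
------------+-----------
Electronics | 1424.41   
Kitchen     | 1476.99   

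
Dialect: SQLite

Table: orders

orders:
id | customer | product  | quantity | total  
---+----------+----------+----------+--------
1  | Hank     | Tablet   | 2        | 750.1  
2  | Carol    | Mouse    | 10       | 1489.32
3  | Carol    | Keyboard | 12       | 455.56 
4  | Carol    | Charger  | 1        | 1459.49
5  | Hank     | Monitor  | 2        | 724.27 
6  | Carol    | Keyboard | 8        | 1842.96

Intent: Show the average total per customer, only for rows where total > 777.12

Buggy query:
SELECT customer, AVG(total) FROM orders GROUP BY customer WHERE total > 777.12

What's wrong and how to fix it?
Bug: WHERE cannot follow GROUP BY

Fix: Move the WHERE clause before GROUP BY

Corrected query:
SELECT customer, AVG(total) FROM orders WHERE total > 777.12 GROUP BY customer

Result:
customer | AVG(total) 
---------+------------
Carol    | 1597.256667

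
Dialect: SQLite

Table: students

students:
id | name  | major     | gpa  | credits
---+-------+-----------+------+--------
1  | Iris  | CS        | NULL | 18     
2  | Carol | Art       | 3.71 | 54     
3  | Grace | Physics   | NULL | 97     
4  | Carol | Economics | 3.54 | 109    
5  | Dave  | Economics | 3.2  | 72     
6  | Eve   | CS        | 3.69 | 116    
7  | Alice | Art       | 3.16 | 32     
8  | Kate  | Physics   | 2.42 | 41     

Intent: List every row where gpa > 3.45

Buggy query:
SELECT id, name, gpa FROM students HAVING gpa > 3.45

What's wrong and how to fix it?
Bug: HAVING filters the output of aggregation, but this query has no GROUP BY and no aggregate functions, so SQLite rejects it (HAVING clause on a non-aggregate query); the condition here is per row

Fix: Use WHERE for row-level filtering

Corrected query:
SELECT id, name, gpa FROM students WHERE gpa > 3.45

Result:
id | name  | gpa 
---+-------+-----
2  | Carol | 3.71
4  | Carol | 3.54
6  | Eve   | 3.69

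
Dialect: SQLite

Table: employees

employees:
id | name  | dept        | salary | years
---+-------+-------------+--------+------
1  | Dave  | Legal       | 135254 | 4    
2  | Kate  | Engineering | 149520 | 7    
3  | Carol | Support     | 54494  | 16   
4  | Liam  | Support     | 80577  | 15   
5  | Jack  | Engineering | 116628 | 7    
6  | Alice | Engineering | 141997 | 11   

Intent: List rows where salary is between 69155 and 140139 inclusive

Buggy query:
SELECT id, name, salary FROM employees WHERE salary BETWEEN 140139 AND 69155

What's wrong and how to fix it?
Bug: BETWEEN expects the lower bound first; with 140139 AND 69155 the range is empty

Fix: Swap the bounds so the smaller value comes first

Corrected query:
SELECT id, name, salary FROM employees WHERE salary BETWEEN 69155 AND 140139

Result:
id | name | salary
---+------+-------
1  | Dave | 135254
4  | Liam | 80577 
5  | Jack | 116628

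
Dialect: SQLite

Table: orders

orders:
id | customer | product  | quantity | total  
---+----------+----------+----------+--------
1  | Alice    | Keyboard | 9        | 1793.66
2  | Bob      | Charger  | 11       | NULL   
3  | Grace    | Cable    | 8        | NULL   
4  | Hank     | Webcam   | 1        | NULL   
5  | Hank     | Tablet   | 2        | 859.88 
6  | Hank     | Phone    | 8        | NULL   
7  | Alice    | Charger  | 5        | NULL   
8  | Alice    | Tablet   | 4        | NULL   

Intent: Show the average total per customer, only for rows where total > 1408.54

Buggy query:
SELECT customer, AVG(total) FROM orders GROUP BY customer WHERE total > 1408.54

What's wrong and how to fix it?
Bug: Row-level WHERE must come before GROUP BY in the clause order

Fix: Place WHERE between FROM and GROUP BY

Corrected query:
SELECT customer, AVG(total) FROM orders WHERE total > 1408.54 GROUP BY customer

Result:
customer | AVG(total)
---------+-----------
Alice    | 1793.66   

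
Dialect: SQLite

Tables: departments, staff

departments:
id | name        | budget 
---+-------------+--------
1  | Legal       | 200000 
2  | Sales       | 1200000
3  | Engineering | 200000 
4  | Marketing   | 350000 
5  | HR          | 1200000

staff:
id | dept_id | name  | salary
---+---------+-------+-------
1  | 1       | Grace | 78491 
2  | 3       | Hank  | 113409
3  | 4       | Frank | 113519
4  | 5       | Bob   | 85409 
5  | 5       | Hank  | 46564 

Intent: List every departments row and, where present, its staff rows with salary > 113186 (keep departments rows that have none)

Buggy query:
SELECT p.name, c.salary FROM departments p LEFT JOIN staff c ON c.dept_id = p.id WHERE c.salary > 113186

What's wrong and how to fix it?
Bug: A WHERE condition on the right-hand table after LEFT JOIN drops unmatched parents

Fix: Move the right-table condition into the ON clause so unmatched parents are kept

Corrected query:
SELECT p.name, c.salary FROM departments p LEFT JOIN staff c ON c.dept_id = p.id AND c.salary > 113186

Result:
name        | salary
------------+-------
Legal       | NULL  
Sales       | NULL  
Engineering | 113409
Marketing   | 113519
HR          | NULL  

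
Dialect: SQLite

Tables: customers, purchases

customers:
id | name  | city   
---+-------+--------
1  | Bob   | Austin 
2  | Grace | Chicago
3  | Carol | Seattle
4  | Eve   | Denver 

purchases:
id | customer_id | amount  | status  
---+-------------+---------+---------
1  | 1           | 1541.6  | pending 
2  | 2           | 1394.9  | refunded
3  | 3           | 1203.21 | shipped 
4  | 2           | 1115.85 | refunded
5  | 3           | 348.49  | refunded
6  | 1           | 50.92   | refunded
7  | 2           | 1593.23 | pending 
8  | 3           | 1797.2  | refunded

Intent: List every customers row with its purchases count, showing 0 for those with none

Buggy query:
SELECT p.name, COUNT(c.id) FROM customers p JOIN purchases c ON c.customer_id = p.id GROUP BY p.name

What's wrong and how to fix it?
Bug: INNER JOIN drops customers rows that have no matching purchases rows

Fix: Use LEFT JOIN so parents without children still appear (COUNT(c.id) gives 0)

Corrected query:
SELECT p.name, COUNT(c.id) FROM customers p LEFT JOIN purchases c ON c.customer_id = p.id GROUP BY p.name

Result:
name  | COUNT(c.id)
------+------------
Bob   | 2          
Carol | 3          
Eve   | 0          
Grace | 3          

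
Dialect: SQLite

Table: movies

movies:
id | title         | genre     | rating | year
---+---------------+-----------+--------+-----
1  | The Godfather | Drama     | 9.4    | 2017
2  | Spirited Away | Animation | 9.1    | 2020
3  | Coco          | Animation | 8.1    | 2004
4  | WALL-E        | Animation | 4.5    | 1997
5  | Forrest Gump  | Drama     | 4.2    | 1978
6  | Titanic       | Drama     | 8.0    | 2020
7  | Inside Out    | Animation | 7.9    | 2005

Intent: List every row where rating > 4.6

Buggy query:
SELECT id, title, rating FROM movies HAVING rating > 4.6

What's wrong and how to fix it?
Bug: This is a non-aggregate query (no GROUP BY, no aggregates), so in SQLite the HAVING clause is invalid here; a row-level condition belongs in WHERE

Fix: Replace HAVING with WHERE since the condition applies to individual rows

Corrected query:
SELECT id, title, rating FROM movies WHERE rating > 4.6

Result:
id | title         | rating
---+---------------+-------
1  | The Godfather | 9.4   
2  | Spirited Away | 9.1   
3  | Coco          | 8.1   
6  | Titanic       | 8     
7  | Inside Out    | 7.9   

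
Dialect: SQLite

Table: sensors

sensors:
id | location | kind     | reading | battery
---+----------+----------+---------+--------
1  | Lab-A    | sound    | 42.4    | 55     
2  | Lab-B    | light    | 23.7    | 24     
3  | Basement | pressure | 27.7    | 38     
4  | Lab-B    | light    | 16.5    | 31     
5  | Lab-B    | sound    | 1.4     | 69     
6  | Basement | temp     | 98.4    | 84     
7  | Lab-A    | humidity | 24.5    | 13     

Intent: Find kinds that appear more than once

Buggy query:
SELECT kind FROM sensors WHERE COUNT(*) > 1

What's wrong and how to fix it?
Bug: COUNT(*) is an aggregate and cannot be used in WHERE

Fix: GROUP BY kind, then filter groups with HAVING COUNT(*) > 1

Corrected query:
SELECT kind FROM sensors GROUP BY kind HAVING COUNT(*) > 1

Result:
kind 
-----
light
sound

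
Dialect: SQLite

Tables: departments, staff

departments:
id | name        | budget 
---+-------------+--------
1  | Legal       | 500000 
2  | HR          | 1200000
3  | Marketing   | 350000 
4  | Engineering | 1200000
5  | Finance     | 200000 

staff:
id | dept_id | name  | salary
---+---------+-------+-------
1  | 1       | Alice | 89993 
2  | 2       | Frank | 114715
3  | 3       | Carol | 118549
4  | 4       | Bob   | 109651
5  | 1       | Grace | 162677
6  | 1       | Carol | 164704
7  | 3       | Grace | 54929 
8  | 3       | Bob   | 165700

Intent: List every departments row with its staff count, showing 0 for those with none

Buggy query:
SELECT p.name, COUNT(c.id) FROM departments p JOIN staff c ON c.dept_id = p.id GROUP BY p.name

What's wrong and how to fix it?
Bug: An inner join excludes parents with zero children

Fix: Switch to LEFT JOIN to retain unmatched parent rows

Corrected query:
SELECT p.name, COUNT(c.id) FROM departments p LEFT JOIN staff c ON c.dept_id = p.id GROUP BY p.name

Result:
name        | COUNT(c.id)
------------+------------
Engineering | 1          
Finance     | 0          
HR          | 1          
Legal       | 3          
Marketing   | 3          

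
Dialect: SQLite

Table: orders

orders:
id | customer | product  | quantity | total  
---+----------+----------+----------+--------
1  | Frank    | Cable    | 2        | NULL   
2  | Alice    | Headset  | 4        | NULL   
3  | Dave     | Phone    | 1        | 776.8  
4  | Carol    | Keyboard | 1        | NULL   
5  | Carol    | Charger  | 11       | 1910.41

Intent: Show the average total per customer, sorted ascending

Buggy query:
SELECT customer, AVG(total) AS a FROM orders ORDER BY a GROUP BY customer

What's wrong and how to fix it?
Bug: GROUP BY must precede ORDER BY

Fix: Move ORDER BY to the end, after GROUP BY

Corrected query:
SELECT customer, AVG(total) AS a FROM orders GROUP BY customer ORDER BY a

Result:
customer | a      
---------+--------
Alice    | NULL   
Frank    | NULL   
Dave     | 776.8  
Carol    | 1910.41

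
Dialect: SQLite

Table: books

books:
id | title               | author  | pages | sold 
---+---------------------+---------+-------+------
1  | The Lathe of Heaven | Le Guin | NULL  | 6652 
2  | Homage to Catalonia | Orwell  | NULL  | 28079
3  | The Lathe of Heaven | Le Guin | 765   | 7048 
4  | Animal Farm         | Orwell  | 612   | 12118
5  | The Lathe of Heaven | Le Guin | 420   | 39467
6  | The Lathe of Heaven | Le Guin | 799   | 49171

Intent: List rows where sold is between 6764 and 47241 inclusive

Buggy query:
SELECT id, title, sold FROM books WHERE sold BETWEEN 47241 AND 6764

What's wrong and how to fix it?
Bug: The bounds are reversed; BETWEEN a AND b requires a <= b to match anything

Fix: Swap the bounds so the smaller value comes first

Corrected query:
SELECT id, title, sold FROM books WHERE sold BETWEEN 6764 AND 47241

Result:
id | title               | sold 
---+---------------------+------
2  | Homage to Catalonia | 28079
3  | The Lathe of Heaven | 7048 
4  | Animal Farm         | 12118
5  | The Lathe of Heaven | 39467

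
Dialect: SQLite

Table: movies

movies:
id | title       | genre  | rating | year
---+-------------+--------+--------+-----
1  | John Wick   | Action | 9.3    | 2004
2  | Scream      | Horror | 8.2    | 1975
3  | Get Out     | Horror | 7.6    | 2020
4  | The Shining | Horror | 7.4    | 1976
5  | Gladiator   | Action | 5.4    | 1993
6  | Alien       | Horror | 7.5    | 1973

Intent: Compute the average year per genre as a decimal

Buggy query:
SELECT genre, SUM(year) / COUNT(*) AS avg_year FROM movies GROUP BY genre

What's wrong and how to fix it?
Bug: SUM(year) and COUNT(*) are both integers; the division truncates the fractional part

Fix: Cast one side to REAL so the division keeps the fractional part

Corrected query:
SELECT genre, SUM(year) * 1.0 / COUNT(*) AS avg_year FROM movies GROUP BY genre

Result:
genre  | avg_year
-------+---------
Action | 1998.5  
Horror | 1986    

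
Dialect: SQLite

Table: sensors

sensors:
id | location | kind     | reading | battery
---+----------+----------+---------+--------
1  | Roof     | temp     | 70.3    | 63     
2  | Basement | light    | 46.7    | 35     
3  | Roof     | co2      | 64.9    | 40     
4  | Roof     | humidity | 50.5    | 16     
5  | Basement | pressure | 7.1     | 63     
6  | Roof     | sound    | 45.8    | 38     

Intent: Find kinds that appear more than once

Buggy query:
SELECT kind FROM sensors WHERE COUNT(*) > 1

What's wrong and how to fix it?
Bug: COUNT(*) is an aggregate and cannot be used in WHERE

Fix: GROUP BY kind, then filter groups with HAVING COUNT(*) > 1

Corrected query:
SELECT kind FROM sensors GROUP BY kind HAVING COUNT(*) > 1

Result:
(no rows)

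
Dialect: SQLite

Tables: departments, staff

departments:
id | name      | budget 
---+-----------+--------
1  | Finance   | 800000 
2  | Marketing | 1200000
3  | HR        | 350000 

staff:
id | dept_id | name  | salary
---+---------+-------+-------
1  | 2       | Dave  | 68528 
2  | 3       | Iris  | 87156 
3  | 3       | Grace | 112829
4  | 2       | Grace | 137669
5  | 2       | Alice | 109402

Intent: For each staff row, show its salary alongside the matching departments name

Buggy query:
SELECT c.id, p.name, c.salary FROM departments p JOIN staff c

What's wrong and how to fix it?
Bug: Missing join condition: each staff row is matched to all departments rows instead of just its own

Fix: Specify the join condition linking the foreign key to the parent id

Corrected query:
SELECT c.id, p.name, c.salary FROM departments p JOIN staff c ON c.dept_id = p.id

Result:
id | name      | salary
---+-----------+-------
1  | Marketing | 68528 
2  | HR        | 87156 
3  | HR        | 112829
4  | Marketing | 137669
5  | Marketing | 109402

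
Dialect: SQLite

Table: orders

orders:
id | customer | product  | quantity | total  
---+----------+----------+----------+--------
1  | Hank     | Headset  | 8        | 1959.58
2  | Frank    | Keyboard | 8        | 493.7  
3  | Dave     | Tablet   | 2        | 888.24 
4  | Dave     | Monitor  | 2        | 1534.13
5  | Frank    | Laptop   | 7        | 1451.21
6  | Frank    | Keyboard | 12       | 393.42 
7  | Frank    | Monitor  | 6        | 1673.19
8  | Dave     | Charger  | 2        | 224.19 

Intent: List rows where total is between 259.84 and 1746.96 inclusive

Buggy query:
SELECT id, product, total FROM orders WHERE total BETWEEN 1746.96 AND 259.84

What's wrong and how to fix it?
Bug: The bounds are reversed; BETWEEN a AND b requires a <= b to match anything

Fix: Write BETWEEN 259.84 AND 1746.96

Corrected query:
SELECT id, product, total FROM orders WHERE total BETWEEN 259.84 AND 1746.96

Result:
id | product  | total  
---+----------+--------
2  | Keyboard | 493.7  
3  | Tablet   | 888.24 
4  | Monitor  | 1534.13
5  | Laptop   | 1451.21
6  | Keyboard | 393.42 
7  | Monitor  | 1673.19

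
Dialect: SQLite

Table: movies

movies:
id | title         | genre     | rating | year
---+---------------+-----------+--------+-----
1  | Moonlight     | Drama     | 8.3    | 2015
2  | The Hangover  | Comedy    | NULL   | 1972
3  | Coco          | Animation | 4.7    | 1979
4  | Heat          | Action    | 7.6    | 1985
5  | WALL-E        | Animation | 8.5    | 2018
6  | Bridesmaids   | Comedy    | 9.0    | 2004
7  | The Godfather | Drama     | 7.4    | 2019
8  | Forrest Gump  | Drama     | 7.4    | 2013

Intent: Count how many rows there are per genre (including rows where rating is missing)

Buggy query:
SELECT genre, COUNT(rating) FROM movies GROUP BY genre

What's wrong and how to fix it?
Bug: COUNT(rating) skips NULLs, so groups with missing rating are undercounted

Fix: Replace COUNT(rating) with COUNT(*)

Corrected query:
SELECT genre, COUNT(*) FROM movies GROUP BY genre

Result:
genre     | COUNT(*)
----------+---------
Action    | 1       
Animation | 2       
Comedy    | 2       
Drama     | 3       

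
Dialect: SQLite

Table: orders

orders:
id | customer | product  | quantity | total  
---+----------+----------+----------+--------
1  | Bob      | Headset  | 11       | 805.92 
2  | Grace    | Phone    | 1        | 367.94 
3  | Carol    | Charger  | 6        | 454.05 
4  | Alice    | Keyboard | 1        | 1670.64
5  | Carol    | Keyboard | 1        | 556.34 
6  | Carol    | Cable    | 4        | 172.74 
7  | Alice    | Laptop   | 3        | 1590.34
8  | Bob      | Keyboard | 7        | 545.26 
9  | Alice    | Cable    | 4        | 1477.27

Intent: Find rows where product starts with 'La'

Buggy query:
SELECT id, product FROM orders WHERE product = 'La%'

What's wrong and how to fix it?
Bug: '=' compares the literal string including the % character; pattern matching needs LIKE

Fix: Replace '=' with LIKE so 'La%' is treated as a pattern

Corrected query:
SELECT id, product FROM orders WHERE product LIKE 'La%'

Result:
id | product
---+--------
7  | Laptop 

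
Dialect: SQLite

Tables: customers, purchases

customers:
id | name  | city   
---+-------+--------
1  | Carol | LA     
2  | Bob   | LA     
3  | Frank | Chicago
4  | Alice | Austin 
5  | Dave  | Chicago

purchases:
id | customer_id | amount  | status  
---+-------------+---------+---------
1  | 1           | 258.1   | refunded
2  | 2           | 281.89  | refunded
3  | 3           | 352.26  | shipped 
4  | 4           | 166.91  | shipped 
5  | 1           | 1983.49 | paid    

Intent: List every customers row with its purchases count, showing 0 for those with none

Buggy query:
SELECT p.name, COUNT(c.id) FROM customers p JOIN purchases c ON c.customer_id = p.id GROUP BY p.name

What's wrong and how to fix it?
Bug: An inner join excludes parents with zero children

Fix: Use LEFT JOIN so parents without children still appear (COUNT(c.id) gives 0)

Corrected query:
SELECT p.name, COUNT(c.id) FROM customers p LEFT JOIN purchases c ON c.customer_id = p.id GROUP BY p.name

Result:
name  | COUNT(c.id)
------+------------
Alice | 1          
Bob   | 1          
Carol | 2          
Dave  | 0          
Frank | 1          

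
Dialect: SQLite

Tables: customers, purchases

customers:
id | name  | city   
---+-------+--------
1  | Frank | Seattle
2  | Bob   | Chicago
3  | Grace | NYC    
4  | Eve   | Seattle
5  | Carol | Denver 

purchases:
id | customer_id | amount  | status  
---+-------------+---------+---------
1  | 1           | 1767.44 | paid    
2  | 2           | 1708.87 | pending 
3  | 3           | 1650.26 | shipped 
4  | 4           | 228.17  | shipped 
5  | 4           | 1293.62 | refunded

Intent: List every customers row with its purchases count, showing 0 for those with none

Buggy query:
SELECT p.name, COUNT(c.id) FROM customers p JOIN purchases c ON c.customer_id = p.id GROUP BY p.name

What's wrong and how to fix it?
Bug: An inner join excludes parents with zero children

Fix: Switch to LEFT JOIN to retain unmatched parent rows

Corrected query:
SELECT p.name, COUNT(c.id) FROM customers p LEFT JOIN purchases c ON c.customer_id = p.id GROUP BY p.name

Result:
name  | COUNT(c.id)
------+------------
Bob   | 1          
Carol | 0          
Eve   | 2          
Frank | 1          
Grace | 1          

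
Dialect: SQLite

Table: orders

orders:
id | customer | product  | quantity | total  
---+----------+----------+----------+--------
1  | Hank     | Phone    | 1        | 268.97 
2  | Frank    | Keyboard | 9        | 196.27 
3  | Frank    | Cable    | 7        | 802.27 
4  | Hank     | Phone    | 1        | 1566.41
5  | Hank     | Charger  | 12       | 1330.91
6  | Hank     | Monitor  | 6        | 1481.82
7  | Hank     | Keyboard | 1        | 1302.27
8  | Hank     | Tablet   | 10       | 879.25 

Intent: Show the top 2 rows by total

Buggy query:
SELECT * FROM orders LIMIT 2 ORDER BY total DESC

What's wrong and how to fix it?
Bug: ORDER BY cannot follow LIMIT; LIMIT is the final clause

Fix: Sort with ORDER BY, then apply LIMIT

Corrected query:
SELECT * FROM orders ORDER BY total DESC LIMIT 2

Result:
id | customer | product | quantity | total  
---+----------+---------+----------+--------
4  | Hank     | Phone   | 1        | 1566.41
6  | Hank     | Monitor | 6        | 1481.82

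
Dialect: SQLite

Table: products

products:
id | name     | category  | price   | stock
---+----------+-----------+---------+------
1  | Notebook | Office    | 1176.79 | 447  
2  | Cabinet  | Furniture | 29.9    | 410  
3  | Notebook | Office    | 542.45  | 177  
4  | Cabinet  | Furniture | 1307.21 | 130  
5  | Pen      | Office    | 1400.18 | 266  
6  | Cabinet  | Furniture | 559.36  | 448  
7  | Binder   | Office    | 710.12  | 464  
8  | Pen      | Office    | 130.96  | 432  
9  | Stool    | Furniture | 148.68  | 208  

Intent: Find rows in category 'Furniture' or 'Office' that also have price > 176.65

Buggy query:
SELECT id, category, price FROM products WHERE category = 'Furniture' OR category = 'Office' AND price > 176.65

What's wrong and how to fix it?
Bug: AND binds tighter than OR, so this parses as category = 'Furniture' OR (category = 'Office' AND price > 176.65)

Fix: Add parentheses around the OR so the AND applies to both alternatives

Corrected query:
SELECT id, category, price FROM products WHERE (category = 'Furniture' OR category = 'Office') AND price > 176.65

Result:
id | category  | price  
---+-----------+--------
1  | Office    | 1176.79
3  | Office    | 542.45 
4  | Furniture | 1307.21
5  | Office    | 1400.18
6  | Furniture | 559.36 
7  | Office    | 710.12 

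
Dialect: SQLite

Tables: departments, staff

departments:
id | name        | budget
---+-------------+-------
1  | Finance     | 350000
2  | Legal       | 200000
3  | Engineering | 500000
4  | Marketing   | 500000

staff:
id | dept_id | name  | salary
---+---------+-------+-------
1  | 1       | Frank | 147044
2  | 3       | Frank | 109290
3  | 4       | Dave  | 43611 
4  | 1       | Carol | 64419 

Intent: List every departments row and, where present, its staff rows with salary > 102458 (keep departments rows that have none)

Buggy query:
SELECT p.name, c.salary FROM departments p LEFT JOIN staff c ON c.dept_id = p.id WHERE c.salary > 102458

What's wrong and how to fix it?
Bug: A WHERE condition on the right-hand table after LEFT JOIN drops unmatched parents

Fix: Move the right-table condition into the ON clause so unmatched parents are kept

Corrected query:
SELECT p.name, c.salary FROM departments p LEFT JOIN staff c ON c.dept_id = p.id AND c.salary > 102458

Result:
name        | salary
------------+-------
Finance     | 147044
Legal       | NULL  
Engineering | 109290
Marketing   | NULL  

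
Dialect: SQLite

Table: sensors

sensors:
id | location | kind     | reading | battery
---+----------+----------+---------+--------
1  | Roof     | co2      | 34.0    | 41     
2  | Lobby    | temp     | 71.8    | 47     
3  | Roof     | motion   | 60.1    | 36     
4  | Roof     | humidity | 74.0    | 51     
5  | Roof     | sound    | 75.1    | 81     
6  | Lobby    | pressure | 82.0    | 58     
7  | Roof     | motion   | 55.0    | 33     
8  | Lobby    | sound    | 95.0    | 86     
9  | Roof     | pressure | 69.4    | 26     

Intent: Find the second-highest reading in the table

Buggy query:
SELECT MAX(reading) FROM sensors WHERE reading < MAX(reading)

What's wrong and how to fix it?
Bug: The inner MAX is an aggregate inside WHERE, which is not allowed

Fix: Put the inner MAX in a scalar subquery

Corrected query:
SELECT MAX(reading) FROM sensors WHERE reading < (SELECT MAX(reading) FROM sensors)

Result:
MAX(reading)
------------
82          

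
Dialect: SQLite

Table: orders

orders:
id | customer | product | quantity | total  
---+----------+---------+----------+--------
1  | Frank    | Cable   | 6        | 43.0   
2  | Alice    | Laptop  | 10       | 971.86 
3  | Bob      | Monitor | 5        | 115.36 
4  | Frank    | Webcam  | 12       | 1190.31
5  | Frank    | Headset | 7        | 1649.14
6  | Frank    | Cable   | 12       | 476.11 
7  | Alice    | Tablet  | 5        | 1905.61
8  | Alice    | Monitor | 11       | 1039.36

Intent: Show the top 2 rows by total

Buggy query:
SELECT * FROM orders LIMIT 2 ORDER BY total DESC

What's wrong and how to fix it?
Bug: LIMIT must come after ORDER BY

Fix: Sort with ORDER BY, then apply LIMIT

Corrected query:
SELECT * FROM orders ORDER BY total DESC LIMIT 2

Result:
id | customer | product | quantity | total  
---+----------+---------+----------+--------
7  | Alice    | Tablet  | 5        | 1905.61
5  | Frank    | Headset | 7        | 1649.14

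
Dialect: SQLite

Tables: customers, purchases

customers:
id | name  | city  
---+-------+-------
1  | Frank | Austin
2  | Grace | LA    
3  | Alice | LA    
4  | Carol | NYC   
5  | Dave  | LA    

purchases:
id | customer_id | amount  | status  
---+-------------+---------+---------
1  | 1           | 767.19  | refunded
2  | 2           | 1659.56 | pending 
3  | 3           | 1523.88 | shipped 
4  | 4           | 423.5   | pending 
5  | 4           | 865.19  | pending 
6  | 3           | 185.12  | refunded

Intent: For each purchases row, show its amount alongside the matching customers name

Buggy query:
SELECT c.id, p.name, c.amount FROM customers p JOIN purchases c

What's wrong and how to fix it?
Bug: Missing join condition: each purchases row is matched to all customers rows instead of just its own

Fix: Add ON c.customer_id = p.id to the JOIN

Corrected query:
SELECT c.id, p.name, c.amount FROM customers p JOIN purchases c ON c.customer_id = p.id

Result:
id | name  | amount 
---+-------+--------
1  | Frank | 767.19 
2  | Grace | 1659.56
3  | Alice | 1523.88
4  | Carol | 423.5  
5  | Carol | 865.19 
6  | Alice | 185.12 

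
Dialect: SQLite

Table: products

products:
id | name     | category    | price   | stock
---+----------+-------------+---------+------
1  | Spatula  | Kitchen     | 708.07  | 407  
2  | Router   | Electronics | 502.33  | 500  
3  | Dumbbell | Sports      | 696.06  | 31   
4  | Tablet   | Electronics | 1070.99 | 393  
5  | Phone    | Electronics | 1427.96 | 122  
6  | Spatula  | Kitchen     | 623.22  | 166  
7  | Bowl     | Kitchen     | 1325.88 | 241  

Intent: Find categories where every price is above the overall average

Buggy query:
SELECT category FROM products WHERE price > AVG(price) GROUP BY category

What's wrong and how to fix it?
Bug: WHERE evaluates per row before aggregation, so AVG() is unavailable

Fix: Use a subquery for AVG and a HAVING MIN(...) filter so the condition holds for every row in the group

Corrected query:
SELECT category FROM products GROUP BY category HAVING MIN(price) > (SELECT AVG(price) FROM products)

Result:
(no rows)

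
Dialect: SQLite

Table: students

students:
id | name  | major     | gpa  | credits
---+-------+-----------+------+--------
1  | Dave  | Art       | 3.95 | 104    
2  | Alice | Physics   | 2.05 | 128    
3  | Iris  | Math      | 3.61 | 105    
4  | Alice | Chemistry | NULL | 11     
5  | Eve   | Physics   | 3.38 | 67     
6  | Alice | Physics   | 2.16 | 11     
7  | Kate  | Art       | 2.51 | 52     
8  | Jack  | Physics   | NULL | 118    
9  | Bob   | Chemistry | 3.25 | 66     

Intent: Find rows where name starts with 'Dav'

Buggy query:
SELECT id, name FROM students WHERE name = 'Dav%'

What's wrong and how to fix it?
Bug: Wildcards only work with LIKE; '=' treats '%' as a literal character

Fix: Replace '=' with LIKE so 'Dav%' is treated as a pattern

Corrected query:
SELECT id, name FROM students WHERE name LIKE 'Dav%'

Result:
id | name
---+-----
1  | Dave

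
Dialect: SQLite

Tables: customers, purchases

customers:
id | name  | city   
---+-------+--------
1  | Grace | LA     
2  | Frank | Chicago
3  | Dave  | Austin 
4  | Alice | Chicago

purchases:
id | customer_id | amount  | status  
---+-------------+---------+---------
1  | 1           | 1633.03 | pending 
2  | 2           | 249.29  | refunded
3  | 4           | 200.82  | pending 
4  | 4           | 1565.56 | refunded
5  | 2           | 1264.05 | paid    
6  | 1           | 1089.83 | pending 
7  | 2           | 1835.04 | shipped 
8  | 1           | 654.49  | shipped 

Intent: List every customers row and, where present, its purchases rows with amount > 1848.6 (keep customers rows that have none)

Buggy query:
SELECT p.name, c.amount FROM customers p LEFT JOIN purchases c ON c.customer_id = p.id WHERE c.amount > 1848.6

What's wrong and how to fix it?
Bug: Filtering c.amount in WHERE discards the NULL rows produced by LEFT JOIN, turning it into an inner join

Fix: Move the right-table condition into the ON clause so unmatched parents are kept

Corrected query:
SELECT p.name, c.amount FROM customers p LEFT JOIN purchases c ON c.customer_id = p.id AND c.amount > 1848.6

Result:
name  | amount
------+-------
Grace | NULL  
Frank | NULL  
Dave  | NULL  
Alice | NULL  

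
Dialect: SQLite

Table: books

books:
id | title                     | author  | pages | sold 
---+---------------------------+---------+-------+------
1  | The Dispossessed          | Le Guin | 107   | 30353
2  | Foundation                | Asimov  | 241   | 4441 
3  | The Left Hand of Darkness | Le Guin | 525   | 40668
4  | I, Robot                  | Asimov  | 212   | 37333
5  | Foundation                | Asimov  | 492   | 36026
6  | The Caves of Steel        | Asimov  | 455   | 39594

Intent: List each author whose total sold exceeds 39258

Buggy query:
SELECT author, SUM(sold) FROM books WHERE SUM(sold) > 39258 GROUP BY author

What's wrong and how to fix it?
Bug: WHERE runs before GROUP BY, so aggregates aren't available there

Fix: Move the aggregate condition to a HAVING clause

Corrected query:
SELECT author, SUM(sold) FROM books GROUP BY author HAVING SUM(sold) > 39258

Result:
author  | SUM(sold)
--------+----------
Asimov  | 117394   
Le Guin | 71021    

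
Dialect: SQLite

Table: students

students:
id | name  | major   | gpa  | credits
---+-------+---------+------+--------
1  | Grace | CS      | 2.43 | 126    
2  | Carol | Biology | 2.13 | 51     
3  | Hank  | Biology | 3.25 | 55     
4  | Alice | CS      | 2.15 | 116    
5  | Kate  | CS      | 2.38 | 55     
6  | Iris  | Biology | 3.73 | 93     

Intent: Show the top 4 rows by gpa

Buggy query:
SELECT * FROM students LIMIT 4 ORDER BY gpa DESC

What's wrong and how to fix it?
Bug: LIMIT must come after ORDER BY

Fix: Sort with ORDER BY, then apply LIMIT

Corrected query:
SELECT * FROM students ORDER BY gpa DESC LIMIT 4

Result:
id | name  | major   | gpa  | credits
---+-------+---------+------+--------
6  | Iris  | Biology | 3.73 | 93     
3  | Hank  | Biology | 3.25 | 55     
1  | Grace | CS      | 2.43 | 126    
5  | Kate  | CS      | 2.38 | 55     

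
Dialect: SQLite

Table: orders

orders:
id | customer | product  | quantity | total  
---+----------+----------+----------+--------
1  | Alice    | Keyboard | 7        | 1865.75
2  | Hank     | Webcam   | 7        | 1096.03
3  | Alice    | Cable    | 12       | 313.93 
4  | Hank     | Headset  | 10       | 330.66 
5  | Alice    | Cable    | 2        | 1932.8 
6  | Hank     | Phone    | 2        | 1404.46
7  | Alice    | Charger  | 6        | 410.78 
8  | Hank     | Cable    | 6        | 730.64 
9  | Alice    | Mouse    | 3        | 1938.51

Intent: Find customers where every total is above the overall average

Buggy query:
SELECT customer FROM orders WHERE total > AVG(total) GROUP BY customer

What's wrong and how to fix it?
Bug: AVG() is an aggregate; it can't sit directly in WHERE

Fix: Use a subquery for AVG and a HAVING MIN(...) filter so the condition holds for every row in the group

Corrected query:
SELECT customer FROM orders GROUP BY customer HAVING MIN(total) > (SELECT AVG(total) FROM orders)

Result:
(no rows)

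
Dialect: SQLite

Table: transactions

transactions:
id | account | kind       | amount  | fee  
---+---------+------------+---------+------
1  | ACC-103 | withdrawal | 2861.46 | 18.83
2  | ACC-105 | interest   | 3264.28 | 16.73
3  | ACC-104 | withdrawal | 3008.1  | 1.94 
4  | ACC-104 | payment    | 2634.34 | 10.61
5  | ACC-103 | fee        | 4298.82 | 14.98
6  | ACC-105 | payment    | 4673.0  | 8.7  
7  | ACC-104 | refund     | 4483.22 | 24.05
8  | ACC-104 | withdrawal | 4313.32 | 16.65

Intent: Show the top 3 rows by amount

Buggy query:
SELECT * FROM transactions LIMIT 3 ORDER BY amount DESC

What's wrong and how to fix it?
Bug: ORDER BY cannot follow LIMIT; LIMIT is the final clause

Fix: Sort with ORDER BY, then apply LIMIT

Corrected query:
SELECT * FROM transactions ORDER BY amount DESC LIMIT 3

Result:
id | account | kind       | amount  | fee  
---+---------+------------+---------+------
6  | ACC-105 | payment    | 4673    | 8.7  
7  | ACC-104 | refund     | 4483.22 | 24.05
8  | ACC-104 | withdrawal | 4313.32 | 16.65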